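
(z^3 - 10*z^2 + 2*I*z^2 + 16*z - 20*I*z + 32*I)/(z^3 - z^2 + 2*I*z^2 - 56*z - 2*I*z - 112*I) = (z - 2)/(z + 7)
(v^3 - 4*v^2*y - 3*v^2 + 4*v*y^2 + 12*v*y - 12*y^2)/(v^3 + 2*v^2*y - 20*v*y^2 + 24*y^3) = (v - 3)/(v + 6*y)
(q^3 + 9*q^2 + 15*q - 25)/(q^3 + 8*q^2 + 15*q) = (q^2 + 4*q - 5)/(q*(q + 3))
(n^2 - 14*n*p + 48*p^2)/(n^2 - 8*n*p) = (n - 6*p)/n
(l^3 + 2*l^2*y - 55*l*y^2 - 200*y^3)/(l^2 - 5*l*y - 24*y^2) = (l^2 + 10*l*y + 25*y^2)/(l + 3*y)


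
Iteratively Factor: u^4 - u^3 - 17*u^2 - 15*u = (u)*(u^3 - u^2 - 17*u - 15) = u*(u + 1)*(u^2 - 2*u - 15) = u*(u - 5)*(u + 1)*(u + 3)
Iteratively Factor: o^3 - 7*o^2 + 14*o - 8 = (o - 1)*(o^2 - 6*o + 8) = (o - 4)*(o - 1)*(o - 2)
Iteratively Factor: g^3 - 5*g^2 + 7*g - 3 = (g - 3)*(g^2 - 2*g + 1) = (g - 3)*(g - 1)*(g - 1)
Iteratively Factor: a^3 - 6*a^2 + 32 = (a - 4)*(a^2 - 2*a - 8) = (a - 4)*(a + 2)*(a - 4)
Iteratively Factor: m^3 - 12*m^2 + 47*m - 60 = (m - 4)*(m^2 - 8*m + 15) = (m - 4)*(m - 3)*(m - 5)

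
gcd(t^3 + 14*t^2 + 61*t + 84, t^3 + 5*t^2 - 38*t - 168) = t^2 + 11*t + 28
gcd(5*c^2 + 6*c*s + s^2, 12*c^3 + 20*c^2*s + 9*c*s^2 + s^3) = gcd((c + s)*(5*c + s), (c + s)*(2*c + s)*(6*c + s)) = c + s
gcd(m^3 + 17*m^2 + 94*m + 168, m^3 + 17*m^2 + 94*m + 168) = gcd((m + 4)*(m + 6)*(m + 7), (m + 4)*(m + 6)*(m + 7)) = m^3 + 17*m^2 + 94*m + 168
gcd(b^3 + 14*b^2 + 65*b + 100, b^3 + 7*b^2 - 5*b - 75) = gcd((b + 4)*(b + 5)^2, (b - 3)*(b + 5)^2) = b^2 + 10*b + 25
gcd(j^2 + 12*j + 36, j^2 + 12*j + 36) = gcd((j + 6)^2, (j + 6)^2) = j^2 + 12*j + 36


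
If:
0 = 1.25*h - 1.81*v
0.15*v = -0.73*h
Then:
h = 0.00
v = 0.00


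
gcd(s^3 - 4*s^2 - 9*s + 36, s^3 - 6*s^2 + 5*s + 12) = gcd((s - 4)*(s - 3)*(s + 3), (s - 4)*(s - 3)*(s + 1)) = s^2 - 7*s + 12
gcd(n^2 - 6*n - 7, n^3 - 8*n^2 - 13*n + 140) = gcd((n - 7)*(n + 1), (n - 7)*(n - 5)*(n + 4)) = n - 7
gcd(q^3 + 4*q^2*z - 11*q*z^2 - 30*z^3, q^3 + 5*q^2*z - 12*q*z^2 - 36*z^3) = -q^2 + q*z + 6*z^2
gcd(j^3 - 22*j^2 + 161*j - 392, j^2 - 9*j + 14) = j - 7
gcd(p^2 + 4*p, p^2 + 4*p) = p^2 + 4*p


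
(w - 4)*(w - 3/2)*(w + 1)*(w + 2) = w^4 - 5*w^3/2 - 17*w^2/2 + 7*w + 12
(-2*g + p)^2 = 4*g^2 - 4*g*p + p^2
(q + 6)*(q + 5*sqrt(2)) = q^2 + 6*q + 5*sqrt(2)*q + 30*sqrt(2)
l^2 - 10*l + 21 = (l - 7)*(l - 3)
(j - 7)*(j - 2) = j^2 - 9*j + 14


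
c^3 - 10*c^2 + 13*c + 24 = (c - 8)*(c - 3)*(c + 1)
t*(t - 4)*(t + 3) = t^3 - t^2 - 12*t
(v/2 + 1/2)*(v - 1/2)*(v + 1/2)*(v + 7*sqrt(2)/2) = v^4/2 + v^3/2 + 7*sqrt(2)*v^3/4 - v^2/8 + 7*sqrt(2)*v^2/4 - 7*sqrt(2)*v/16 - v/8 - 7*sqrt(2)/16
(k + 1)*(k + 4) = k^2 + 5*k + 4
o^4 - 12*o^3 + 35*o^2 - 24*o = o*(o - 8)*(o - 3)*(o - 1)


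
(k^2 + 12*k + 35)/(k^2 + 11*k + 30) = (k + 7)/(k + 6)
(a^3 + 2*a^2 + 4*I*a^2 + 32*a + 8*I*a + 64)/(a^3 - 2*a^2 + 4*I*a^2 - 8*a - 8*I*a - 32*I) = (a^2 + 4*I*a + 32)/(a^2 + 4*a*(-1 + I) - 16*I)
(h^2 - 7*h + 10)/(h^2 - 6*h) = (h^2 - 7*h + 10)/(h*(h - 6))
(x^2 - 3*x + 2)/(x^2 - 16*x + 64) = (x^2 - 3*x + 2)/(x^2 - 16*x + 64)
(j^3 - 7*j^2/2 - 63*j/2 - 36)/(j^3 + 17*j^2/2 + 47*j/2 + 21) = (2*j^2 - 13*j - 24)/(2*j^2 + 11*j + 14)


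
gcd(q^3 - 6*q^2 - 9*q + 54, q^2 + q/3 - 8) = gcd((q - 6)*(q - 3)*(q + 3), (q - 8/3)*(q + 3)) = q + 3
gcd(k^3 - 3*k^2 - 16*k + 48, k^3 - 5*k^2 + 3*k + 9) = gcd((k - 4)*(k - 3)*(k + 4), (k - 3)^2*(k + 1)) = k - 3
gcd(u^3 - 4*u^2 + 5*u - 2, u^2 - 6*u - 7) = 1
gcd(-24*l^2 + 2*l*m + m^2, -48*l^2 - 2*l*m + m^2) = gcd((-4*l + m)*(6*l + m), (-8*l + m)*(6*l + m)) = 6*l + m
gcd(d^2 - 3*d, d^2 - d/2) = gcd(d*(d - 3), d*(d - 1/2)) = d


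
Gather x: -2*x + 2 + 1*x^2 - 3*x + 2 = x^2 - 5*x + 4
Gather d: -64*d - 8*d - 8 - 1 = -72*d - 9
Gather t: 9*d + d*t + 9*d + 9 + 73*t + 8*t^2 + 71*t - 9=18*d + 8*t^2 + t*(d + 144)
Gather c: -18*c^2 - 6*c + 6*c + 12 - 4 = 8 - 18*c^2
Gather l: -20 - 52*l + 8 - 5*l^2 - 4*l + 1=-5*l^2 - 56*l - 11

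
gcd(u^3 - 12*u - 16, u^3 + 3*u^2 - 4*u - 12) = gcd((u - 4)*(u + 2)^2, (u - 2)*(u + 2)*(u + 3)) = u + 2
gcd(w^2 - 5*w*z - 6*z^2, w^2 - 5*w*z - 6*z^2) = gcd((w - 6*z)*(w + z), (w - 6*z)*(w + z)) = -w^2 + 5*w*z + 6*z^2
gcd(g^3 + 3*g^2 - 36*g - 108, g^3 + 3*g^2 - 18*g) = g + 6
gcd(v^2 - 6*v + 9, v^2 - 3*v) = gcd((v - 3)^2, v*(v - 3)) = v - 3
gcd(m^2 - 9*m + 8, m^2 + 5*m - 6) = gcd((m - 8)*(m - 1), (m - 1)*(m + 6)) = m - 1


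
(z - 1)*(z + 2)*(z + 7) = z^3 + 8*z^2 + 5*z - 14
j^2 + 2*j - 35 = (j - 5)*(j + 7)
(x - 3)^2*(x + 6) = x^3 - 27*x + 54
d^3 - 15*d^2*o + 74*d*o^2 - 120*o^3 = (d - 6*o)*(d - 5*o)*(d - 4*o)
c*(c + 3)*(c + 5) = c^3 + 8*c^2 + 15*c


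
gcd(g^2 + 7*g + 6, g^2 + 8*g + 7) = g + 1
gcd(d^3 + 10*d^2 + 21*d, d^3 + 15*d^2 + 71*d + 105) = d^2 + 10*d + 21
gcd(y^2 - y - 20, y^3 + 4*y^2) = y + 4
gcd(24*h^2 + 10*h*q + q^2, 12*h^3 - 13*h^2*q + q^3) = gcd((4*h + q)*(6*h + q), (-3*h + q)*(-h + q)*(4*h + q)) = 4*h + q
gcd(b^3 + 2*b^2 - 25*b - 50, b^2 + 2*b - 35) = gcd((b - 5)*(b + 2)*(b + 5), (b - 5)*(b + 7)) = b - 5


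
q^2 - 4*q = q*(q - 4)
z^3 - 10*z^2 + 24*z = z*(z - 6)*(z - 4)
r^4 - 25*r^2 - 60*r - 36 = (r - 6)*(r + 1)*(r + 2)*(r + 3)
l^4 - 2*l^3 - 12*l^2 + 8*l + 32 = (l - 4)*(l - 2)*(l + 2)^2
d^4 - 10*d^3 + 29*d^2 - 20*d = d*(d - 5)*(d - 4)*(d - 1)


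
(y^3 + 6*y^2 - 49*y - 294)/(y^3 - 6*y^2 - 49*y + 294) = (y + 6)/(y - 6)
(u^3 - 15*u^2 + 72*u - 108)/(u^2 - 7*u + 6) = (u^2 - 9*u + 18)/(u - 1)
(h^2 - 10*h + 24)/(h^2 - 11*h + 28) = (h - 6)/(h - 7)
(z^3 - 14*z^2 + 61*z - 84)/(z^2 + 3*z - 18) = (z^2 - 11*z + 28)/(z + 6)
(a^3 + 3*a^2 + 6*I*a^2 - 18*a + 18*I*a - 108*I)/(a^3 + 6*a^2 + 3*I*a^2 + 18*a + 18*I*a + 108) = (a - 3)/(a - 3*I)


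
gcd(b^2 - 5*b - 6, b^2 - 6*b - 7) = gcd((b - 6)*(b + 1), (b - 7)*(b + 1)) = b + 1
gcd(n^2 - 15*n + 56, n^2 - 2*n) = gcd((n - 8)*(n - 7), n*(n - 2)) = 1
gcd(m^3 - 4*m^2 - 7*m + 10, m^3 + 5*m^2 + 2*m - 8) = m^2 + m - 2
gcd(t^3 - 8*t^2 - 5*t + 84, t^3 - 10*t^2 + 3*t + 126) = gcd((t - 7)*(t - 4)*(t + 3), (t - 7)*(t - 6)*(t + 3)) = t^2 - 4*t - 21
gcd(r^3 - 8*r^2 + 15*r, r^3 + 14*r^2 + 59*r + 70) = 1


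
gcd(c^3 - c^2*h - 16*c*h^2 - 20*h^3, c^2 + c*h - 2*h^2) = c + 2*h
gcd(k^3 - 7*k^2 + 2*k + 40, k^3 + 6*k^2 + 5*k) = 1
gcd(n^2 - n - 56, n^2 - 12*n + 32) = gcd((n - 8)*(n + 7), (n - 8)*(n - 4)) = n - 8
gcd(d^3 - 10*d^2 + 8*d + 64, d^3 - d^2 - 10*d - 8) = d^2 - 2*d - 8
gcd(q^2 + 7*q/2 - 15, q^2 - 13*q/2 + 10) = q - 5/2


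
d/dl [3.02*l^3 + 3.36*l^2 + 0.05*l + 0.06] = 9.06*l^2 + 6.72*l + 0.05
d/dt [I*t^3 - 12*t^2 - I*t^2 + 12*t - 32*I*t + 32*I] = 3*I*t^2 - 24*t - 2*I*t + 12 - 32*I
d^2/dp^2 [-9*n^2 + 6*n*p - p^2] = -2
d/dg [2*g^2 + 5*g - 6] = 4*g + 5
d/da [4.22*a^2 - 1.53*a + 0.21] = 8.44*a - 1.53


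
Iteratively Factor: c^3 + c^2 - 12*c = (c + 4)*(c^2 - 3*c) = (c - 3)*(c + 4)*(c)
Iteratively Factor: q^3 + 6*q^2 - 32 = (q + 4)*(q^2 + 2*q - 8) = (q + 4)^2*(q - 2)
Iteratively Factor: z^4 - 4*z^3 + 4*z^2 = (z)*(z^3 - 4*z^2 + 4*z) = z*(z - 2)*(z^2 - 2*z) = z*(z - 2)^2*(z)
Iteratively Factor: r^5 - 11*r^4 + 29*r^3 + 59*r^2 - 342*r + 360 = (r - 2)*(r^4 - 9*r^3 + 11*r^2 + 81*r - 180) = (r - 2)*(r + 3)*(r^3 - 12*r^2 + 47*r - 60) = (r - 5)*(r - 2)*(r + 3)*(r^2 - 7*r + 12) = (r - 5)*(r - 4)*(r - 2)*(r + 3)*(r - 3)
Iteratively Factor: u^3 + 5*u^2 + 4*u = (u + 1)*(u^2 + 4*u) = u*(u + 1)*(u + 4)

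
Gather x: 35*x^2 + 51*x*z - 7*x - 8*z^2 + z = 35*x^2 + x*(51*z - 7) - 8*z^2 + z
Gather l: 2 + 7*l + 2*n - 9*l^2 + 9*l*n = -9*l^2 + l*(9*n + 7) + 2*n + 2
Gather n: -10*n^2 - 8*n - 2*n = -10*n^2 - 10*n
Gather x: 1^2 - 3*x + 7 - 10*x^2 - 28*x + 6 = -10*x^2 - 31*x + 14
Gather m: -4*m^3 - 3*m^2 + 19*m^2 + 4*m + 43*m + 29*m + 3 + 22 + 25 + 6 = -4*m^3 + 16*m^2 + 76*m + 56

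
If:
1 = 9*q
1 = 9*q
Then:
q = 1/9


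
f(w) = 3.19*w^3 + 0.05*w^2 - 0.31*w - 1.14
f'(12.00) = 1378.97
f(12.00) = 5514.66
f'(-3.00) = 85.52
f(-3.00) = -85.89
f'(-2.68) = 68.16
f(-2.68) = -61.35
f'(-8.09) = 625.22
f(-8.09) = -1684.39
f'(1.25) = 14.77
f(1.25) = 4.78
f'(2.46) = 57.85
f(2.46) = 45.89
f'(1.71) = 27.84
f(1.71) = 14.43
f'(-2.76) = 72.31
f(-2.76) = -66.97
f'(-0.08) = -0.26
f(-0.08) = -1.12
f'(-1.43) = 19.12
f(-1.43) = -9.92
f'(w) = 9.57*w^2 + 0.1*w - 0.31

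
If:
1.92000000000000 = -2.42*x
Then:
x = -0.79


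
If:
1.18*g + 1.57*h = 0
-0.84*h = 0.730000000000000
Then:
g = 1.16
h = -0.87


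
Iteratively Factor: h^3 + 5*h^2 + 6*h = (h)*(h^2 + 5*h + 6) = h*(h + 2)*(h + 3)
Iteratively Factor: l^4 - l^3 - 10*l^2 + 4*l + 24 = (l + 2)*(l^3 - 3*l^2 - 4*l + 12) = (l - 3)*(l + 2)*(l^2 - 4) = (l - 3)*(l - 2)*(l + 2)*(l + 2)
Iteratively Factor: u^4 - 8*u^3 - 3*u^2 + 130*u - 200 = (u - 2)*(u^3 - 6*u^2 - 15*u + 100) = (u - 5)*(u - 2)*(u^2 - u - 20) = (u - 5)*(u - 2)*(u + 4)*(u - 5)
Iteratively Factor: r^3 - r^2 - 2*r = (r - 2)*(r^2 + r) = (r - 2)*(r + 1)*(r)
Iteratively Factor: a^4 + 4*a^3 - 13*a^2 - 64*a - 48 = (a + 4)*(a^3 - 13*a - 12) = (a + 1)*(a + 4)*(a^2 - a - 12) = (a - 4)*(a + 1)*(a + 4)*(a + 3)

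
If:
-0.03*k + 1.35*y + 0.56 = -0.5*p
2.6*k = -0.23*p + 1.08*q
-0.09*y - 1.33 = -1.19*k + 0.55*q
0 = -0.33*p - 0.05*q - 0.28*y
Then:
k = -14.61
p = 8.29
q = -33.40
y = -3.81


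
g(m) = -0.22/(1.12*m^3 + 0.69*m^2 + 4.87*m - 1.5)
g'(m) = -0.22*(-3.36*m^2 - 1.38*m - 4.87)/(1.12*m^3 + 0.69*m^2 + 4.87*m - 1.5)^2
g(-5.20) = 0.00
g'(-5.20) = 0.00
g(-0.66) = 0.05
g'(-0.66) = 0.05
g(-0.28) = 0.08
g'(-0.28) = 0.13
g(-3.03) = 0.01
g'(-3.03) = 0.00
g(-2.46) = 0.01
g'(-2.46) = 0.01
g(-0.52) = 0.05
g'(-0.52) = 0.07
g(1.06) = -0.04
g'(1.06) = 0.07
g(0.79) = -0.07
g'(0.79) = 0.16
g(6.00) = -0.00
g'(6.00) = 0.00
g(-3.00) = 0.01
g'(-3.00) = 0.00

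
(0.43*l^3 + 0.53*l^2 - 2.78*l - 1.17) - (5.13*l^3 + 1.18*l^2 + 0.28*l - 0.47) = -4.7*l^3 - 0.65*l^2 - 3.06*l - 0.7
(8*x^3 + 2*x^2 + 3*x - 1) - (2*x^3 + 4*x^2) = 6*x^3 - 2*x^2 + 3*x - 1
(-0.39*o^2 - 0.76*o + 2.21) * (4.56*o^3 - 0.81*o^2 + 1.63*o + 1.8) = -1.7784*o^5 - 3.1497*o^4 + 10.0575*o^3 - 3.7309*o^2 + 2.2343*o + 3.978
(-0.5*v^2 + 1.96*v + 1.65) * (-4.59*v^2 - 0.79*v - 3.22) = 2.295*v^4 - 8.6014*v^3 - 7.5119*v^2 - 7.6147*v - 5.313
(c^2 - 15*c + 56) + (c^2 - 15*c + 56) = 2*c^2 - 30*c + 112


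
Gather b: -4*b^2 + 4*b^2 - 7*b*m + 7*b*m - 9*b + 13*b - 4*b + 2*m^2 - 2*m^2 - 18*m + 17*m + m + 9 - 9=0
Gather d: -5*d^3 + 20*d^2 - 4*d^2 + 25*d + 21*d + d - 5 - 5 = -5*d^3 + 16*d^2 + 47*d - 10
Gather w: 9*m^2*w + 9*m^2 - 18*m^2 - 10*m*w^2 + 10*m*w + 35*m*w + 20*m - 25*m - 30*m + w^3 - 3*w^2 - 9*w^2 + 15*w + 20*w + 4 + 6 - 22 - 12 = -9*m^2 - 35*m + w^3 + w^2*(-10*m - 12) + w*(9*m^2 + 45*m + 35) - 24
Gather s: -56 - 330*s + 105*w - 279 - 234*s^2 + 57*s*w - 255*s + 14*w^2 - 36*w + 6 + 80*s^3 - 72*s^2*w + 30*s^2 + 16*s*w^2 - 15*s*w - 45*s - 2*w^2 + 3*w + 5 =80*s^3 + s^2*(-72*w - 204) + s*(16*w^2 + 42*w - 630) + 12*w^2 + 72*w - 324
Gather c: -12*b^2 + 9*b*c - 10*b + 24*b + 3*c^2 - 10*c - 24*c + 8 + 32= -12*b^2 + 14*b + 3*c^2 + c*(9*b - 34) + 40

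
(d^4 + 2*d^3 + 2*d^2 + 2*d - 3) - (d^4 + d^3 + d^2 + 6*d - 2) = d^3 + d^2 - 4*d - 1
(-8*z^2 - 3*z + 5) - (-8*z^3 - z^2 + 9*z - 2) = 8*z^3 - 7*z^2 - 12*z + 7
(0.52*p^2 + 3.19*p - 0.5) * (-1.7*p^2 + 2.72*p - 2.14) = -0.884*p^4 - 4.0086*p^3 + 8.414*p^2 - 8.1866*p + 1.07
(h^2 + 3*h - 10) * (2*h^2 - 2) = 2*h^4 + 6*h^3 - 22*h^2 - 6*h + 20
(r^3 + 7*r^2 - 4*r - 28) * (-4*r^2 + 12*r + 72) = -4*r^5 - 16*r^4 + 172*r^3 + 568*r^2 - 624*r - 2016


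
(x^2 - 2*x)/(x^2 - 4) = x/(x + 2)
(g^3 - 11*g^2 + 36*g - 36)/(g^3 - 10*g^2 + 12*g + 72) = (g^2 - 5*g + 6)/(g^2 - 4*g - 12)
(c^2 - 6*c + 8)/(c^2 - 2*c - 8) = (c - 2)/(c + 2)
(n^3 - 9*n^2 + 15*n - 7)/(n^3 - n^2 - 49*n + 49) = (n - 1)/(n + 7)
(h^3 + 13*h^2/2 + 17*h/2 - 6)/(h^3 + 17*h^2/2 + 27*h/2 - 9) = (h + 4)/(h + 6)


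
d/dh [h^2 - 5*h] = 2*h - 5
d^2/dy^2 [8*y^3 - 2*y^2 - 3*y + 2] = 48*y - 4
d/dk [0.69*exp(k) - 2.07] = 0.69*exp(k)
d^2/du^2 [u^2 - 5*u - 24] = 2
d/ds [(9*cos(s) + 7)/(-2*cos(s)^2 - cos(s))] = -(18*sin(s) + 7*sin(s)/cos(s)^2 + 28*tan(s))/(2*cos(s) + 1)^2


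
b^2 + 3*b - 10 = (b - 2)*(b + 5)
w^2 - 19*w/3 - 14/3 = (w - 7)*(w + 2/3)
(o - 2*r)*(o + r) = o^2 - o*r - 2*r^2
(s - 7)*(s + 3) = s^2 - 4*s - 21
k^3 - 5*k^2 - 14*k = k*(k - 7)*(k + 2)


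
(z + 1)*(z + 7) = z^2 + 8*z + 7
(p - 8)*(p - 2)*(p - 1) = p^3 - 11*p^2 + 26*p - 16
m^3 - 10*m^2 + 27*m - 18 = (m - 6)*(m - 3)*(m - 1)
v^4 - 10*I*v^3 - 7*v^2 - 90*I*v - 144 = (v - 8*I)*(v - 3*I)*(v - 2*I)*(v + 3*I)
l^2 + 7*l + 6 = (l + 1)*(l + 6)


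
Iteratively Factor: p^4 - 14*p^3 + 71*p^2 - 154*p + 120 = (p - 4)*(p^3 - 10*p^2 + 31*p - 30) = (p - 4)*(p - 2)*(p^2 - 8*p + 15) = (p - 4)*(p - 3)*(p - 2)*(p - 5)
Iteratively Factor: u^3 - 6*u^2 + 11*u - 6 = (u - 2)*(u^2 - 4*u + 3) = (u - 2)*(u - 1)*(u - 3)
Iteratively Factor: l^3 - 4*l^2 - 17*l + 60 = (l - 3)*(l^2 - l - 20) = (l - 5)*(l - 3)*(l + 4)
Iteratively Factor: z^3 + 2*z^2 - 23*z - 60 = (z - 5)*(z^2 + 7*z + 12) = (z - 5)*(z + 3)*(z + 4)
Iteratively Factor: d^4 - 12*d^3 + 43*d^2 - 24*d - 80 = (d - 4)*(d^3 - 8*d^2 + 11*d + 20) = (d - 4)*(d + 1)*(d^2 - 9*d + 20) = (d - 4)^2*(d + 1)*(d - 5)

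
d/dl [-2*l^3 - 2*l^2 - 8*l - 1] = -6*l^2 - 4*l - 8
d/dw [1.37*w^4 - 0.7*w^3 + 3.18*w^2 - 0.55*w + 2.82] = 5.48*w^3 - 2.1*w^2 + 6.36*w - 0.55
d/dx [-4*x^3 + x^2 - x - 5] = -12*x^2 + 2*x - 1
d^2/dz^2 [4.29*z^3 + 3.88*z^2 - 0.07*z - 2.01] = 25.74*z + 7.76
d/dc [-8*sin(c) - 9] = -8*cos(c)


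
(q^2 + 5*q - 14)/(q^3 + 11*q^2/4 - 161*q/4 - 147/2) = 4*(q - 2)/(4*q^2 - 17*q - 42)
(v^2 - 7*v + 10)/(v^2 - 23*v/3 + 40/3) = 3*(v - 2)/(3*v - 8)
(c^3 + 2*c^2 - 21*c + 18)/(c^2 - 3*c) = c + 5 - 6/c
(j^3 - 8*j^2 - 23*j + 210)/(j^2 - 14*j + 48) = (j^2 - 2*j - 35)/(j - 8)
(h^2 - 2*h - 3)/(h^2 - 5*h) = (h^2 - 2*h - 3)/(h*(h - 5))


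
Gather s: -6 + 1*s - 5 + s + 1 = 2*s - 10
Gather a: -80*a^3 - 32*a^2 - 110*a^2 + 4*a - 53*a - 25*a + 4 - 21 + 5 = -80*a^3 - 142*a^2 - 74*a - 12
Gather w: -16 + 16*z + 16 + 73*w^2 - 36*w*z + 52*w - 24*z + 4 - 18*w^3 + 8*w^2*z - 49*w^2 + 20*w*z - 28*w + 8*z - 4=-18*w^3 + w^2*(8*z + 24) + w*(24 - 16*z)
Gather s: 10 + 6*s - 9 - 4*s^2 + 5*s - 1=-4*s^2 + 11*s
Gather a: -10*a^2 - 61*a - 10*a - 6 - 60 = -10*a^2 - 71*a - 66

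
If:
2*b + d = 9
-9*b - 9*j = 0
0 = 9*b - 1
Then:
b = 1/9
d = 79/9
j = -1/9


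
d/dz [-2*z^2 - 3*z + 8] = -4*z - 3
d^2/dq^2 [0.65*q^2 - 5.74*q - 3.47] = 1.30000000000000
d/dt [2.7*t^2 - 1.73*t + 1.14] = 5.4*t - 1.73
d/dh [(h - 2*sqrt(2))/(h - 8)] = 2*(-4 + sqrt(2))/(h - 8)^2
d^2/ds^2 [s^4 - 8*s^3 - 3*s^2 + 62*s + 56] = 12*s^2 - 48*s - 6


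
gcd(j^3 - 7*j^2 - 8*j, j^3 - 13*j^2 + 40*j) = j^2 - 8*j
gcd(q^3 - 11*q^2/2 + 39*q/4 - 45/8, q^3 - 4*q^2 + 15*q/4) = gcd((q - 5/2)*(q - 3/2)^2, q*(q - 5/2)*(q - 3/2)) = q^2 - 4*q + 15/4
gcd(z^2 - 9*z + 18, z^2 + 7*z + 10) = 1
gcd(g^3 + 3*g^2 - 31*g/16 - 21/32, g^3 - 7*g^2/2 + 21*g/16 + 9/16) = g^2 - g/2 - 3/16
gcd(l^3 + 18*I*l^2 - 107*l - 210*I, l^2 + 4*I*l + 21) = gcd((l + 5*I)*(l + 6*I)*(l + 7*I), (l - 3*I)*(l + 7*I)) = l + 7*I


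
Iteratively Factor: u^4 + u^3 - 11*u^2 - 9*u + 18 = (u - 1)*(u^3 + 2*u^2 - 9*u - 18) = (u - 3)*(u - 1)*(u^2 + 5*u + 6) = (u - 3)*(u - 1)*(u + 3)*(u + 2)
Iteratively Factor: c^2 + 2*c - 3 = (c - 1)*(c + 3)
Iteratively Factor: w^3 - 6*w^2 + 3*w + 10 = (w - 2)*(w^2 - 4*w - 5) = (w - 2)*(w + 1)*(w - 5)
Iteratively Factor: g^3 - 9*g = (g + 3)*(g^2 - 3*g) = g*(g + 3)*(g - 3)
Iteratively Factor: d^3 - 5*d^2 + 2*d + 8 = (d - 4)*(d^2 - d - 2) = (d - 4)*(d + 1)*(d - 2)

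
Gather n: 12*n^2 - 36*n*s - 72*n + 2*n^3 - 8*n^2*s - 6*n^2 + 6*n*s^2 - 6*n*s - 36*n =2*n^3 + n^2*(6 - 8*s) + n*(6*s^2 - 42*s - 108)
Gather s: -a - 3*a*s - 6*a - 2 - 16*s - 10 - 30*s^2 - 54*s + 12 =-7*a - 30*s^2 + s*(-3*a - 70)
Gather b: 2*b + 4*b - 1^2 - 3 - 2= 6*b - 6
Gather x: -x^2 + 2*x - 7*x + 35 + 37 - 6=-x^2 - 5*x + 66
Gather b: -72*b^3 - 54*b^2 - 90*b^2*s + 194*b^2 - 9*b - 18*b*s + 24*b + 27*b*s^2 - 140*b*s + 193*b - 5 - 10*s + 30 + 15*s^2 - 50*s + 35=-72*b^3 + b^2*(140 - 90*s) + b*(27*s^2 - 158*s + 208) + 15*s^2 - 60*s + 60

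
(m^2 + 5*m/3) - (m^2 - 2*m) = 11*m/3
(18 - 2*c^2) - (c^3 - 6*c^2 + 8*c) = -c^3 + 4*c^2 - 8*c + 18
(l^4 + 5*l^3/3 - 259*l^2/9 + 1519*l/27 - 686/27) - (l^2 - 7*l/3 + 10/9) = l^4 + 5*l^3/3 - 268*l^2/9 + 1582*l/27 - 716/27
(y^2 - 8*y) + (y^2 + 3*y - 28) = 2*y^2 - 5*y - 28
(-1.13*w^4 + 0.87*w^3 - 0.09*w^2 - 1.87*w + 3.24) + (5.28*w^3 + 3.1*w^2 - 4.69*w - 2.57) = -1.13*w^4 + 6.15*w^3 + 3.01*w^2 - 6.56*w + 0.67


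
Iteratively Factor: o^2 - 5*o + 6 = (o - 3)*(o - 2)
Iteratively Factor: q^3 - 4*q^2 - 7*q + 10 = (q + 2)*(q^2 - 6*q + 5) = (q - 1)*(q + 2)*(q - 5)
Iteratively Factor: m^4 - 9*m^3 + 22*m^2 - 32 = (m - 2)*(m^3 - 7*m^2 + 8*m + 16) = (m - 4)*(m - 2)*(m^2 - 3*m - 4) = (m - 4)*(m - 2)*(m + 1)*(m - 4)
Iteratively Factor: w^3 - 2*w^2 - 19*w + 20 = (w - 1)*(w^2 - w - 20) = (w - 5)*(w - 1)*(w + 4)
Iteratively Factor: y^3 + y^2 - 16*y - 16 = (y - 4)*(y^2 + 5*y + 4) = (y - 4)*(y + 4)*(y + 1)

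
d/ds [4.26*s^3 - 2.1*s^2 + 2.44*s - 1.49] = 12.78*s^2 - 4.2*s + 2.44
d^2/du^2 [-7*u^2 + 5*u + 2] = -14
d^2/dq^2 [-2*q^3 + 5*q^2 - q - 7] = 10 - 12*q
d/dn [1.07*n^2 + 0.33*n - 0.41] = 2.14*n + 0.33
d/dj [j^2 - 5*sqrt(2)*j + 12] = 2*j - 5*sqrt(2)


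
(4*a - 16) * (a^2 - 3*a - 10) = 4*a^3 - 28*a^2 + 8*a + 160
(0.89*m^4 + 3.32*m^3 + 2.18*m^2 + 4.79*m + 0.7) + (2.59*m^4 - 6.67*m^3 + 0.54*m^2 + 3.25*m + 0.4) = 3.48*m^4 - 3.35*m^3 + 2.72*m^2 + 8.04*m + 1.1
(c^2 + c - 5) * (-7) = -7*c^2 - 7*c + 35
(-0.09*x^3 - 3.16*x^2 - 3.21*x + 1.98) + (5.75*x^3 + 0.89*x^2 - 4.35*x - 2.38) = 5.66*x^3 - 2.27*x^2 - 7.56*x - 0.4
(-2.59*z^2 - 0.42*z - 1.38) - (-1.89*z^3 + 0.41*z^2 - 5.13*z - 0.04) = 1.89*z^3 - 3.0*z^2 + 4.71*z - 1.34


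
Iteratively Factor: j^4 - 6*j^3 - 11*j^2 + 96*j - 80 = (j - 5)*(j^3 - j^2 - 16*j + 16) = (j - 5)*(j - 4)*(j^2 + 3*j - 4) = (j - 5)*(j - 4)*(j - 1)*(j + 4)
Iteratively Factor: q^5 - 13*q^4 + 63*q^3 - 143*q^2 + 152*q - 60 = (q - 1)*(q^4 - 12*q^3 + 51*q^2 - 92*q + 60) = (q - 5)*(q - 1)*(q^3 - 7*q^2 + 16*q - 12) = (q - 5)*(q - 2)*(q - 1)*(q^2 - 5*q + 6) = (q - 5)*(q - 2)^2*(q - 1)*(q - 3)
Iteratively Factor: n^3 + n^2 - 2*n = (n - 1)*(n^2 + 2*n) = n*(n - 1)*(n + 2)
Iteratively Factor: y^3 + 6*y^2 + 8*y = (y + 2)*(y^2 + 4*y) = y*(y + 2)*(y + 4)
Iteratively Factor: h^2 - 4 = (h - 2)*(h + 2)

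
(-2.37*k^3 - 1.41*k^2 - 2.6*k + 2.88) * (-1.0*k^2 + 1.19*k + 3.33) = 2.37*k^5 - 1.4103*k^4 - 6.97*k^3 - 10.6693*k^2 - 5.2308*k + 9.5904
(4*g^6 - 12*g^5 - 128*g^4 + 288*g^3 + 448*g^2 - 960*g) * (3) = 12*g^6 - 36*g^5 - 384*g^4 + 864*g^3 + 1344*g^2 - 2880*g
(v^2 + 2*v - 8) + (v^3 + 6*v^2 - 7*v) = v^3 + 7*v^2 - 5*v - 8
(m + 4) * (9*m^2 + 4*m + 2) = 9*m^3 + 40*m^2 + 18*m + 8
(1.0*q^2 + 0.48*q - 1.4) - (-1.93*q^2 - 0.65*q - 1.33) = 2.93*q^2 + 1.13*q - 0.0699999999999998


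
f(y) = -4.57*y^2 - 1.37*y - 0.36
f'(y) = -9.14*y - 1.37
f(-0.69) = -1.59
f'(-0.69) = 4.94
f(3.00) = -45.60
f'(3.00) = -28.79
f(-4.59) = -90.35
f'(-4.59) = 40.58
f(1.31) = -10.00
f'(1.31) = -13.34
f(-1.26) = -5.89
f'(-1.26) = 10.15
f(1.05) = -6.84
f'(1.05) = -10.97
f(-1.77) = -12.25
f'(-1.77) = 14.81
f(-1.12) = -4.56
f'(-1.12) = 8.87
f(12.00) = -674.88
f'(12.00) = -111.05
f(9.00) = -382.86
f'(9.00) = -83.63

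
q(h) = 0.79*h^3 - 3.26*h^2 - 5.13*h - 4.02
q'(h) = 2.37*h^2 - 6.52*h - 5.13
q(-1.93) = -11.94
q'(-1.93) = 16.28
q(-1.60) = -7.39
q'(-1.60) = 11.37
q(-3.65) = -67.14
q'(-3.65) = 50.24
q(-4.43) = -113.95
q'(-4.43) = 70.26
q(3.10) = -27.72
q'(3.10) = -2.57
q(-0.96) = -2.80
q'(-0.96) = 3.31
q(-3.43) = -56.66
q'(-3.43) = 45.12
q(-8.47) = -674.48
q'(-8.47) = 220.12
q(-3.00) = -39.30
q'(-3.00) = 35.76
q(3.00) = -27.42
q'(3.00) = -3.36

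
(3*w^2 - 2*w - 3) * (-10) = -30*w^2 + 20*w + 30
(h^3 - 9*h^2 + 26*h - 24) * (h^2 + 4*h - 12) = h^5 - 5*h^4 - 22*h^3 + 188*h^2 - 408*h + 288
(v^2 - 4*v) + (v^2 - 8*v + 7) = 2*v^2 - 12*v + 7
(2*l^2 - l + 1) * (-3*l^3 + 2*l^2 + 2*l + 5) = -6*l^5 + 7*l^4 - l^3 + 10*l^2 - 3*l + 5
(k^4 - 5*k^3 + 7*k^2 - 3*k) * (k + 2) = k^5 - 3*k^4 - 3*k^3 + 11*k^2 - 6*k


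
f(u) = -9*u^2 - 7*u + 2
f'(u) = -18*u - 7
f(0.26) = -0.43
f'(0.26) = -11.68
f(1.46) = -27.40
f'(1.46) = -33.28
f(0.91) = -11.82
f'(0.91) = -23.38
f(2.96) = -97.57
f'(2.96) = -60.28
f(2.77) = -86.45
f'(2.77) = -56.86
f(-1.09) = -1.06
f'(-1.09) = 12.62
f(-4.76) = -168.60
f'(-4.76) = 78.68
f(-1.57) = -9.19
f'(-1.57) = 21.26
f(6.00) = -364.00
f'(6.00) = -115.00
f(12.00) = -1378.00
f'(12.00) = -223.00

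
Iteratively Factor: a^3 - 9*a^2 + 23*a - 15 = (a - 3)*(a^2 - 6*a + 5) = (a - 5)*(a - 3)*(a - 1)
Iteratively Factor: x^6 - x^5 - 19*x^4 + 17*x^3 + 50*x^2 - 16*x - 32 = (x + 1)*(x^5 - 2*x^4 - 17*x^3 + 34*x^2 + 16*x - 32) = (x + 1)^2*(x^4 - 3*x^3 - 14*x^2 + 48*x - 32) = (x - 2)*(x + 1)^2*(x^3 - x^2 - 16*x + 16) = (x - 4)*(x - 2)*(x + 1)^2*(x^2 + 3*x - 4) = (x - 4)*(x - 2)*(x + 1)^2*(x + 4)*(x - 1)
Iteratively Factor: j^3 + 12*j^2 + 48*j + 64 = (j + 4)*(j^2 + 8*j + 16) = (j + 4)^2*(j + 4)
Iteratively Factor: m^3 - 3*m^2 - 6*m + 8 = (m + 2)*(m^2 - 5*m + 4) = (m - 4)*(m + 2)*(m - 1)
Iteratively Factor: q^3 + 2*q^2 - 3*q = (q - 1)*(q^2 + 3*q) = q*(q - 1)*(q + 3)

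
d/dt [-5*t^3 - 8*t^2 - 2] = t*(-15*t - 16)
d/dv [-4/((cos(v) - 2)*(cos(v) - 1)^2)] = 4*(5 - 3*cos(v))*sin(v)/((cos(v) - 2)^2*(cos(v) - 1)^3)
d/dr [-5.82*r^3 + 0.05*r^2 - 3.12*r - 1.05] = -17.46*r^2 + 0.1*r - 3.12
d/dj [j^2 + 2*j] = 2*j + 2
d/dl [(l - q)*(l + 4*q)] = 2*l + 3*q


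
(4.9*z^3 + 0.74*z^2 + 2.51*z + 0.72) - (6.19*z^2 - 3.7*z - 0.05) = 4.9*z^3 - 5.45*z^2 + 6.21*z + 0.77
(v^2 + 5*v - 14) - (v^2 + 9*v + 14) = -4*v - 28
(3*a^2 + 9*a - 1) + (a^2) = 4*a^2 + 9*a - 1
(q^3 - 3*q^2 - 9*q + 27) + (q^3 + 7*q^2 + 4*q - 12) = 2*q^3 + 4*q^2 - 5*q + 15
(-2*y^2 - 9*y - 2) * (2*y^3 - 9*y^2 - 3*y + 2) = -4*y^5 + 83*y^3 + 41*y^2 - 12*y - 4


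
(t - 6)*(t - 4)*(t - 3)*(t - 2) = t^4 - 15*t^3 + 80*t^2 - 180*t + 144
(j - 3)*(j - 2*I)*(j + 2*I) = j^3 - 3*j^2 + 4*j - 12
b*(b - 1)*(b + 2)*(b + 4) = b^4 + 5*b^3 + 2*b^2 - 8*b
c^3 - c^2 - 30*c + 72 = (c - 4)*(c - 3)*(c + 6)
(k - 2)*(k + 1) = k^2 - k - 2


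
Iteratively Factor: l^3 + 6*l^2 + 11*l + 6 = (l + 2)*(l^2 + 4*l + 3) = (l + 2)*(l + 3)*(l + 1)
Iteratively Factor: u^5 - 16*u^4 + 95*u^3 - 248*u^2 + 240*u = (u - 4)*(u^4 - 12*u^3 + 47*u^2 - 60*u) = (u - 4)^2*(u^3 - 8*u^2 + 15*u) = u*(u - 4)^2*(u^2 - 8*u + 15) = u*(u - 5)*(u - 4)^2*(u - 3)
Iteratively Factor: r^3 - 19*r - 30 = (r - 5)*(r^2 + 5*r + 6) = (r - 5)*(r + 3)*(r + 2)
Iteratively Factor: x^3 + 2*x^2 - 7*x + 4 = (x + 4)*(x^2 - 2*x + 1) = (x - 1)*(x + 4)*(x - 1)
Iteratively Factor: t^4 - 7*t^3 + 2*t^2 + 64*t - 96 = (t - 2)*(t^3 - 5*t^2 - 8*t + 48) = (t - 4)*(t - 2)*(t^2 - t - 12) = (t - 4)*(t - 2)*(t + 3)*(t - 4)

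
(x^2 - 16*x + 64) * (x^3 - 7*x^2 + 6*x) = x^5 - 23*x^4 + 182*x^3 - 544*x^2 + 384*x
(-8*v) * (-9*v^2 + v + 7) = 72*v^3 - 8*v^2 - 56*v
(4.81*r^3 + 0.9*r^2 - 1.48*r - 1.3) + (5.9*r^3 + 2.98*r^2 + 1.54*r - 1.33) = 10.71*r^3 + 3.88*r^2 + 0.0600000000000001*r - 2.63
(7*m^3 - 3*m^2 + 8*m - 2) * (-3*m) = -21*m^4 + 9*m^3 - 24*m^2 + 6*m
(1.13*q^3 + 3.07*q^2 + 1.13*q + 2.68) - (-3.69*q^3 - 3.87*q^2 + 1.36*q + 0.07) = 4.82*q^3 + 6.94*q^2 - 0.23*q + 2.61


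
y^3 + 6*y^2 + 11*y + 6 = (y + 1)*(y + 2)*(y + 3)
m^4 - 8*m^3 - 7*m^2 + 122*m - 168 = (m - 7)*(m - 3)*(m - 2)*(m + 4)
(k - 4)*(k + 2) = k^2 - 2*k - 8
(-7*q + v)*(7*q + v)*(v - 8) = -49*q^2*v + 392*q^2 + v^3 - 8*v^2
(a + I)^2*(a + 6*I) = a^3 + 8*I*a^2 - 13*a - 6*I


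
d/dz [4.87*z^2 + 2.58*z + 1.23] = 9.74*z + 2.58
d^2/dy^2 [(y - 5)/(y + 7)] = -24/(y + 7)^3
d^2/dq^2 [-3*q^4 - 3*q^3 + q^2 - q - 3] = -36*q^2 - 18*q + 2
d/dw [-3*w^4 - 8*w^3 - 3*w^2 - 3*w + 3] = -12*w^3 - 24*w^2 - 6*w - 3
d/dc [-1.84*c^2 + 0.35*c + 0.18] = 0.35 - 3.68*c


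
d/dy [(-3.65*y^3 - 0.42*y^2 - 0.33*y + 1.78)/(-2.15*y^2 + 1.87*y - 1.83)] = (7.8475*y^4 - 13.651*y^3 + 18.5436*y^2 + 9.1912*y - 2.7247)/(4.6225*y^4 - 8.041*y^3 + 11.3659*y^2 - 6.8442*y + 3.3489)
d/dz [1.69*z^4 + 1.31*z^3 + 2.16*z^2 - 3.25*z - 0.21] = 6.76*z^3 + 3.93*z^2 + 4.32*z - 3.25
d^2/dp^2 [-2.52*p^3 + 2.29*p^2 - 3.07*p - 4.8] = 4.58 - 15.12*p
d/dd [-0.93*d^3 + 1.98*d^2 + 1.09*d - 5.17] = -2.79*d^2 + 3.96*d + 1.09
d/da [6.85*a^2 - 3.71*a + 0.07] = 13.7*a - 3.71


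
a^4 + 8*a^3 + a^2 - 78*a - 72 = (a - 3)*(a + 1)*(a + 4)*(a + 6)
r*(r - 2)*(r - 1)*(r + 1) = r^4 - 2*r^3 - r^2 + 2*r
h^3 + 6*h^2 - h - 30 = (h - 2)*(h + 3)*(h + 5)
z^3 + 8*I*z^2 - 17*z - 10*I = (z + I)*(z + 2*I)*(z + 5*I)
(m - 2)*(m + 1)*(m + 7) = m^3 + 6*m^2 - 9*m - 14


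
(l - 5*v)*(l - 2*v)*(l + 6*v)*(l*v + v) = l^4*v - l^3*v^2 + l^3*v - 32*l^2*v^3 - l^2*v^2 + 60*l*v^4 - 32*l*v^3 + 60*v^4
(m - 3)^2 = m^2 - 6*m + 9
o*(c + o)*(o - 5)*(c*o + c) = c^2*o^3 - 4*c^2*o^2 - 5*c^2*o + c*o^4 - 4*c*o^3 - 5*c*o^2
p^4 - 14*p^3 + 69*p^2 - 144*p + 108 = (p - 6)*(p - 3)^2*(p - 2)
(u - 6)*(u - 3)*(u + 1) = u^3 - 8*u^2 + 9*u + 18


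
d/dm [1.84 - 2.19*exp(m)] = -2.19*exp(m)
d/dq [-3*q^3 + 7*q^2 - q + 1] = -9*q^2 + 14*q - 1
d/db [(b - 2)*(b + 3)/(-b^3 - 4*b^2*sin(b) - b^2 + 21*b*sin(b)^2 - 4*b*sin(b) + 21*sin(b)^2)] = ((b - 2)*(b + 3)*(4*b^2*cos(b) + 3*b^2 + 8*b*sin(b) - 21*b*sin(2*b) + 4*b*cos(b) + 2*b - 21*sin(b)^2 + 4*sin(b) - 21*sin(2*b)) - (2*b + 1)*(b^3 + 4*b^2*sin(b) + b^2 - 21*b*sin(b)^2 + 4*b*sin(b) - 21*sin(b)^2))/((b + 1)^2*(b - 3*sin(b))^2*(b + 7*sin(b))^2)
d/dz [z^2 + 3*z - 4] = 2*z + 3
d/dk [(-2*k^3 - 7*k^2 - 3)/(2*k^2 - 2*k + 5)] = 2*(-2*k^4 + 4*k^3 - 8*k^2 - 29*k - 3)/(4*k^4 - 8*k^3 + 24*k^2 - 20*k + 25)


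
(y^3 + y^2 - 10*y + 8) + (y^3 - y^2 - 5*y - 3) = 2*y^3 - 15*y + 5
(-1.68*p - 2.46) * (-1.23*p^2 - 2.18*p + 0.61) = 2.0664*p^3 + 6.6882*p^2 + 4.338*p - 1.5006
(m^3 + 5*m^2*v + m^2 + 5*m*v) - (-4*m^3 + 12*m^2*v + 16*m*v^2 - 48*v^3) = 5*m^3 - 7*m^2*v + m^2 - 16*m*v^2 + 5*m*v + 48*v^3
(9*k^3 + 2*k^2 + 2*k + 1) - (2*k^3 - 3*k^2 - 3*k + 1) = 7*k^3 + 5*k^2 + 5*k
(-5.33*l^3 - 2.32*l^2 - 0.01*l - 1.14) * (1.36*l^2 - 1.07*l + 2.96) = -7.2488*l^5 + 2.5479*l^4 - 13.308*l^3 - 8.4069*l^2 + 1.1902*l - 3.3744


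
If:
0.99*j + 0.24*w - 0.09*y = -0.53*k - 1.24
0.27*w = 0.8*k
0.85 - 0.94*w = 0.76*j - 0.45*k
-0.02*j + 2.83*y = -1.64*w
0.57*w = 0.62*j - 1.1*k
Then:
No Solution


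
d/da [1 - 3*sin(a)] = -3*cos(a)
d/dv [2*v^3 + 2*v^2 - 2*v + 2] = 6*v^2 + 4*v - 2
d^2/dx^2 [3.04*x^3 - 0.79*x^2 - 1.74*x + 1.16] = 18.24*x - 1.58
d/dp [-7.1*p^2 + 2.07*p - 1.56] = 2.07 - 14.2*p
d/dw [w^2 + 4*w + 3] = 2*w + 4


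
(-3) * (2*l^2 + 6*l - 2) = -6*l^2 - 18*l + 6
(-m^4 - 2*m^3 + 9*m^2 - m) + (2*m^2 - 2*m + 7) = -m^4 - 2*m^3 + 11*m^2 - 3*m + 7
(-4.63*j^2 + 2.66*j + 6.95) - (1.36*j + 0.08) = -4.63*j^2 + 1.3*j + 6.87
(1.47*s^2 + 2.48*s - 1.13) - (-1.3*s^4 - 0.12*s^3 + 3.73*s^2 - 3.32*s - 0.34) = 1.3*s^4 + 0.12*s^3 - 2.26*s^2 + 5.8*s - 0.79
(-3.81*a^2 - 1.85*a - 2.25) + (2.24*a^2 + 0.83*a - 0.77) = -1.57*a^2 - 1.02*a - 3.02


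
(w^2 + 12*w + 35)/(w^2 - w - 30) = (w + 7)/(w - 6)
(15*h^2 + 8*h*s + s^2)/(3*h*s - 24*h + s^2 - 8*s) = (5*h + s)/(s - 8)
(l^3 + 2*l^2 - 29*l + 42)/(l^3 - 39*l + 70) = (l - 3)/(l - 5)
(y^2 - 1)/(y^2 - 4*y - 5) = (y - 1)/(y - 5)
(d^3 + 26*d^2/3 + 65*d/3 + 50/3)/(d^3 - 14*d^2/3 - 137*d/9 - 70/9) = 3*(d^2 + 7*d + 10)/(3*d^2 - 19*d - 14)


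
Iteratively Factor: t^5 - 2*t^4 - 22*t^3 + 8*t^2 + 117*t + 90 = (t + 3)*(t^4 - 5*t^3 - 7*t^2 + 29*t + 30) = (t + 2)*(t + 3)*(t^3 - 7*t^2 + 7*t + 15) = (t - 3)*(t + 2)*(t + 3)*(t^2 - 4*t - 5) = (t - 5)*(t - 3)*(t + 2)*(t + 3)*(t + 1)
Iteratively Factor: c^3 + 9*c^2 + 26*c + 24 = (c + 2)*(c^2 + 7*c + 12) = (c + 2)*(c + 3)*(c + 4)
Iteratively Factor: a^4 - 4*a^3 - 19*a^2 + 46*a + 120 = (a - 5)*(a^3 + a^2 - 14*a - 24) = (a - 5)*(a + 2)*(a^2 - a - 12) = (a - 5)*(a + 2)*(a + 3)*(a - 4)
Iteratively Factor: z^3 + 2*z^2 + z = (z + 1)*(z^2 + z) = z*(z + 1)*(z + 1)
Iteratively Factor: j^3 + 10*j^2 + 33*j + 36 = (j + 3)*(j^2 + 7*j + 12) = (j + 3)*(j + 4)*(j + 3)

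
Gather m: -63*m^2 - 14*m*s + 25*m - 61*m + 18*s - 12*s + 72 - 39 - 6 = -63*m^2 + m*(-14*s - 36) + 6*s + 27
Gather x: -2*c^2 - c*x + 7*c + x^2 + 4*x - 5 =-2*c^2 + 7*c + x^2 + x*(4 - c) - 5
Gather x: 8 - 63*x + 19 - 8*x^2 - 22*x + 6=-8*x^2 - 85*x + 33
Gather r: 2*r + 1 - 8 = 2*r - 7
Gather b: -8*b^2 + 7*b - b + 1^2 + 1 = -8*b^2 + 6*b + 2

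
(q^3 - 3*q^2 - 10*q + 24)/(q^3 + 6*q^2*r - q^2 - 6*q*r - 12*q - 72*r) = (q - 2)/(q + 6*r)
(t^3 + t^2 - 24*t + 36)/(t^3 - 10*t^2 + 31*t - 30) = (t + 6)/(t - 5)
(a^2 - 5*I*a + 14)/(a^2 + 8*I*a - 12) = (a - 7*I)/(a + 6*I)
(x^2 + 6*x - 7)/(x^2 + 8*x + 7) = (x - 1)/(x + 1)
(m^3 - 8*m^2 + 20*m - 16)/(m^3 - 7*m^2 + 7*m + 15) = (m^3 - 8*m^2 + 20*m - 16)/(m^3 - 7*m^2 + 7*m + 15)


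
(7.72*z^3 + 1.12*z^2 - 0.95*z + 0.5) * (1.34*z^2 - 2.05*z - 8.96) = 10.3448*z^5 - 14.3252*z^4 - 72.7402*z^3 - 7.4177*z^2 + 7.487*z - 4.48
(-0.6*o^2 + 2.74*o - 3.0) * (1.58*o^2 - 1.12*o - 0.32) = -0.948*o^4 + 5.0012*o^3 - 7.6168*o^2 + 2.4832*o + 0.96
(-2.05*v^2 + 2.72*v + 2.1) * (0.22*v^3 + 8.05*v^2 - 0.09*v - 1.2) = -0.451*v^5 - 15.9041*v^4 + 22.5425*v^3 + 19.1202*v^2 - 3.453*v - 2.52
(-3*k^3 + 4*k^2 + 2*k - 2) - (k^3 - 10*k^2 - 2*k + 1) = -4*k^3 + 14*k^2 + 4*k - 3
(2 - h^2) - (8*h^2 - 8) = 10 - 9*h^2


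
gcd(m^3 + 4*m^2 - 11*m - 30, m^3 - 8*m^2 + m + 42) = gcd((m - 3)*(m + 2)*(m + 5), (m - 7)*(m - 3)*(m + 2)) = m^2 - m - 6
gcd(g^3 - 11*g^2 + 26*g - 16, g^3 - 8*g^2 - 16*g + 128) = g - 8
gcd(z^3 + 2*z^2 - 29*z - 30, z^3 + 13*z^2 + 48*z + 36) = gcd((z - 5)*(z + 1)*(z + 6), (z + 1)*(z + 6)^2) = z^2 + 7*z + 6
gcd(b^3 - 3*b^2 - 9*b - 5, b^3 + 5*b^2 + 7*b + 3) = b^2 + 2*b + 1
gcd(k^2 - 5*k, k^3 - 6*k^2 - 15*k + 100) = k - 5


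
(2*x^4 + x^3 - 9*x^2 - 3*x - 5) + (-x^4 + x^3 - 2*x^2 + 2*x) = x^4 + 2*x^3 - 11*x^2 - x - 5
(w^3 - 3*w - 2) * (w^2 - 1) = w^5 - 4*w^3 - 2*w^2 + 3*w + 2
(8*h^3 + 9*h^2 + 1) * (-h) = -8*h^4 - 9*h^3 - h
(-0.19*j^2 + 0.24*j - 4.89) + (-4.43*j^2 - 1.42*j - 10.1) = -4.62*j^2 - 1.18*j - 14.99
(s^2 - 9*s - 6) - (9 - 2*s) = s^2 - 7*s - 15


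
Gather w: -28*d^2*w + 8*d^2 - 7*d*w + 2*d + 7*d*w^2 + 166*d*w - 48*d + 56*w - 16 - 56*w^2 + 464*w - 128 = 8*d^2 - 46*d + w^2*(7*d - 56) + w*(-28*d^2 + 159*d + 520) - 144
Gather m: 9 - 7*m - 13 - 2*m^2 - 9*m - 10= -2*m^2 - 16*m - 14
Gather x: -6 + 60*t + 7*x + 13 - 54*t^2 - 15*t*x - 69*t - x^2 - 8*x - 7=-54*t^2 - 9*t - x^2 + x*(-15*t - 1)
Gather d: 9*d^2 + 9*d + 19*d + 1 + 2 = 9*d^2 + 28*d + 3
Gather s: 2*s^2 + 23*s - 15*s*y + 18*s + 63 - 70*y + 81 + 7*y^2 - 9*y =2*s^2 + s*(41 - 15*y) + 7*y^2 - 79*y + 144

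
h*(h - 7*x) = h^2 - 7*h*x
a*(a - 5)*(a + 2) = a^3 - 3*a^2 - 10*a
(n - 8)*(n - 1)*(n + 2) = n^3 - 7*n^2 - 10*n + 16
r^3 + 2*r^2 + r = r*(r + 1)^2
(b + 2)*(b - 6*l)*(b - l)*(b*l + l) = b^4*l - 7*b^3*l^2 + 3*b^3*l + 6*b^2*l^3 - 21*b^2*l^2 + 2*b^2*l + 18*b*l^3 - 14*b*l^2 + 12*l^3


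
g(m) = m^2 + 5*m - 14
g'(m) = 2*m + 5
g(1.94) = -0.54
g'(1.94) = 8.88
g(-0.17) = -14.82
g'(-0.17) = 4.66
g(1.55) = -3.85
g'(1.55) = 8.10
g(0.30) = -12.41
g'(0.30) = 5.60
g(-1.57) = -19.39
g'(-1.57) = 1.86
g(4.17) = 24.24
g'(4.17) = 13.34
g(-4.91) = -14.44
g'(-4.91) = -4.82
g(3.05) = 10.55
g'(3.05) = 11.10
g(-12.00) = 70.00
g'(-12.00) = -19.00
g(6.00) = 52.00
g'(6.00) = 17.00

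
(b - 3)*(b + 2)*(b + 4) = b^3 + 3*b^2 - 10*b - 24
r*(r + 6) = r^2 + 6*r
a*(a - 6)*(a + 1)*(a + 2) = a^4 - 3*a^3 - 16*a^2 - 12*a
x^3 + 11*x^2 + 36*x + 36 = (x + 2)*(x + 3)*(x + 6)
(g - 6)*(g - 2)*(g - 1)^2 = g^4 - 10*g^3 + 29*g^2 - 32*g + 12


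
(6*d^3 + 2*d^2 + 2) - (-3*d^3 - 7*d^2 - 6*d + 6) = 9*d^3 + 9*d^2 + 6*d - 4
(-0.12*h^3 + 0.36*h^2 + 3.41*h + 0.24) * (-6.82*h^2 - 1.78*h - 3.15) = 0.8184*h^5 - 2.2416*h^4 - 23.519*h^3 - 8.8406*h^2 - 11.1687*h - 0.756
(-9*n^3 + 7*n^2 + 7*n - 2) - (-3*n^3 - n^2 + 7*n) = -6*n^3 + 8*n^2 - 2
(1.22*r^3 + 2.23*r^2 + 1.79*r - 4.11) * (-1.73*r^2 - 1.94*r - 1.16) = -2.1106*r^5 - 6.2247*r^4 - 8.8381*r^3 + 1.0509*r^2 + 5.897*r + 4.7676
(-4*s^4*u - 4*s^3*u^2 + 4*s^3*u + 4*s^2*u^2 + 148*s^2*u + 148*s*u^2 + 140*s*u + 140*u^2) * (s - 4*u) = -4*s^5*u + 12*s^4*u^2 + 4*s^4*u + 16*s^3*u^3 - 12*s^3*u^2 + 148*s^3*u - 16*s^2*u^3 - 444*s^2*u^2 + 140*s^2*u - 592*s*u^3 - 420*s*u^2 - 560*u^3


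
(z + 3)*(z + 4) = z^2 + 7*z + 12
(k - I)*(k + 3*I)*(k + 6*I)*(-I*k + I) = -I*k^4 + 8*k^3 + I*k^3 - 8*k^2 + 9*I*k^2 + 18*k - 9*I*k - 18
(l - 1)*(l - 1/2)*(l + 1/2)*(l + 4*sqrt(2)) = l^4 - l^3 + 4*sqrt(2)*l^3 - 4*sqrt(2)*l^2 - l^2/4 - sqrt(2)*l + l/4 + sqrt(2)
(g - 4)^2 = g^2 - 8*g + 16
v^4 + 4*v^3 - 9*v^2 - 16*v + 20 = (v - 2)*(v - 1)*(v + 2)*(v + 5)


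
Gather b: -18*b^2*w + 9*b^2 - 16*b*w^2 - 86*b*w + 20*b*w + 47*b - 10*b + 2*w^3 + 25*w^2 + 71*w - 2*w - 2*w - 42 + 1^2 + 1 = b^2*(9 - 18*w) + b*(-16*w^2 - 66*w + 37) + 2*w^3 + 25*w^2 + 67*w - 40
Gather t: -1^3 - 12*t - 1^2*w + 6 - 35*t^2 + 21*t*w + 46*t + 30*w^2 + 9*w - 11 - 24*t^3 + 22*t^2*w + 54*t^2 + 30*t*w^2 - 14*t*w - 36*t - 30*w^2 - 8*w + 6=-24*t^3 + t^2*(22*w + 19) + t*(30*w^2 + 7*w - 2)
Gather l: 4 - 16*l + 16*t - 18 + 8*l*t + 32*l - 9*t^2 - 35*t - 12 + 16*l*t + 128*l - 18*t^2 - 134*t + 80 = l*(24*t + 144) - 27*t^2 - 153*t + 54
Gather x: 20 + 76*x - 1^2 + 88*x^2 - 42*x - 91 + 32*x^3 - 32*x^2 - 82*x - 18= 32*x^3 + 56*x^2 - 48*x - 90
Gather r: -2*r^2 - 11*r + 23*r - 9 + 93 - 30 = -2*r^2 + 12*r + 54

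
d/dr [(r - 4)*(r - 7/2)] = 2*r - 15/2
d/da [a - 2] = 1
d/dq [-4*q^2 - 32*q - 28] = -8*q - 32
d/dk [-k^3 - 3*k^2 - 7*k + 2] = -3*k^2 - 6*k - 7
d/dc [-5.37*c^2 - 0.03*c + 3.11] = -10.74*c - 0.03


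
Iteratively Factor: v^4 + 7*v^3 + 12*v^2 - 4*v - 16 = (v + 2)*(v^3 + 5*v^2 + 2*v - 8) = (v + 2)^2*(v^2 + 3*v - 4) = (v + 2)^2*(v + 4)*(v - 1)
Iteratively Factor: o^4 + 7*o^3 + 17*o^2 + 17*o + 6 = (o + 3)*(o^3 + 4*o^2 + 5*o + 2) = (o + 2)*(o + 3)*(o^2 + 2*o + 1) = (o + 1)*(o + 2)*(o + 3)*(o + 1)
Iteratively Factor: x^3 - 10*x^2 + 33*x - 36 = (x - 4)*(x^2 - 6*x + 9) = (x - 4)*(x - 3)*(x - 3)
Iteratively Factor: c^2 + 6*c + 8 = (c + 2)*(c + 4)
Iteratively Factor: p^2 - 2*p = (p)*(p - 2)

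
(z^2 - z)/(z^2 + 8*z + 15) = z*(z - 1)/(z^2 + 8*z + 15)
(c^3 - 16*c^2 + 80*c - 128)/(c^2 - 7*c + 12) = (c^2 - 12*c + 32)/(c - 3)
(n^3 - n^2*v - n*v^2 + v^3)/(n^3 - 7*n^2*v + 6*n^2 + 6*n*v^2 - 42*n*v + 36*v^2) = (-n^2 + v^2)/(-n^2 + 6*n*v - 6*n + 36*v)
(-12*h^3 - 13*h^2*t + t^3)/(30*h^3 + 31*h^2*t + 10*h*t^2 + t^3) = (-4*h^2 - 3*h*t + t^2)/(10*h^2 + 7*h*t + t^2)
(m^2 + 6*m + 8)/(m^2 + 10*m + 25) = (m^2 + 6*m + 8)/(m^2 + 10*m + 25)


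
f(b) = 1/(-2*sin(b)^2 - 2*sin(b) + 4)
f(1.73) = 13.24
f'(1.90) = -18.68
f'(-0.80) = -0.03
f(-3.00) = 0.24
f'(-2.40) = 0.03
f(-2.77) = 0.22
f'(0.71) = 1.02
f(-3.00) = 0.24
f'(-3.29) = -0.19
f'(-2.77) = -0.03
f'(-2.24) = 0.04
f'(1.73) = -165.21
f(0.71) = 0.54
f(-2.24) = 0.23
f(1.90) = 3.16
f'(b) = (4*sin(b)*cos(b) + 2*cos(b))/(-2*sin(b)^2 - 2*sin(b) + 4)^2 = (2*sin(b) + 1)*cos(b)/(2*(sin(b)^2 + sin(b) - 2)^2)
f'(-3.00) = -0.08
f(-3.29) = 0.27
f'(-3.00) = -0.08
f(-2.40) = 0.23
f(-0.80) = 0.23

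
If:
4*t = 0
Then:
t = 0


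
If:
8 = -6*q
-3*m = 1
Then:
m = -1/3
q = -4/3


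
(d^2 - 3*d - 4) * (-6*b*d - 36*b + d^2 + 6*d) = -6*b*d^3 - 18*b*d^2 + 132*b*d + 144*b + d^4 + 3*d^3 - 22*d^2 - 24*d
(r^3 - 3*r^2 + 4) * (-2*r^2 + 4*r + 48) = -2*r^5 + 10*r^4 + 36*r^3 - 152*r^2 + 16*r + 192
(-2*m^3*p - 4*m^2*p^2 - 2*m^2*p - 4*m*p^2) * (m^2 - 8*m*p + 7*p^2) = -2*m^5*p + 12*m^4*p^2 - 2*m^4*p + 18*m^3*p^3 + 12*m^3*p^2 - 28*m^2*p^4 + 18*m^2*p^3 - 28*m*p^4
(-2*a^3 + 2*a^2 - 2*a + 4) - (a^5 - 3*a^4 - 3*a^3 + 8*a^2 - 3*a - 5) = -a^5 + 3*a^4 + a^3 - 6*a^2 + a + 9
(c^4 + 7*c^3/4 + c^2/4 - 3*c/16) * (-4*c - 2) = -4*c^5 - 9*c^4 - 9*c^3/2 + c^2/4 + 3*c/8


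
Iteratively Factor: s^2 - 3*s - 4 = (s - 4)*(s + 1)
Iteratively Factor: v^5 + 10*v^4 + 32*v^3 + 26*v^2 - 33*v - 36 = (v + 4)*(v^4 + 6*v^3 + 8*v^2 - 6*v - 9) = (v + 3)*(v + 4)*(v^3 + 3*v^2 - v - 3) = (v + 3)^2*(v + 4)*(v^2 - 1) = (v - 1)*(v + 3)^2*(v + 4)*(v + 1)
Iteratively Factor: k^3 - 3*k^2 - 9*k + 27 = (k + 3)*(k^2 - 6*k + 9) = (k - 3)*(k + 3)*(k - 3)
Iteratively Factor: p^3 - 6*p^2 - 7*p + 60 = (p - 4)*(p^2 - 2*p - 15) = (p - 4)*(p + 3)*(p - 5)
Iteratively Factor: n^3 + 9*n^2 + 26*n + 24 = (n + 4)*(n^2 + 5*n + 6) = (n + 2)*(n + 4)*(n + 3)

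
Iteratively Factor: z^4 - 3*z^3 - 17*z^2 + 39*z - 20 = (z - 1)*(z^3 - 2*z^2 - 19*z + 20) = (z - 5)*(z - 1)*(z^2 + 3*z - 4) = (z - 5)*(z - 1)*(z + 4)*(z - 1)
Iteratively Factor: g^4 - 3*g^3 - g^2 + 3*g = (g - 1)*(g^3 - 2*g^2 - 3*g) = g*(g - 1)*(g^2 - 2*g - 3) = g*(g - 3)*(g - 1)*(g + 1)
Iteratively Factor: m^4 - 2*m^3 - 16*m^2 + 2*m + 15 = (m + 1)*(m^3 - 3*m^2 - 13*m + 15) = (m - 5)*(m + 1)*(m^2 + 2*m - 3) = (m - 5)*(m - 1)*(m + 1)*(m + 3)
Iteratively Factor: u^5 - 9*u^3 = (u)*(u^4 - 9*u^2) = u^2*(u^3 - 9*u) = u^2*(u - 3)*(u^2 + 3*u) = u^2*(u - 3)*(u + 3)*(u)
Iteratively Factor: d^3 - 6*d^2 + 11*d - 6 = (d - 3)*(d^2 - 3*d + 2) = (d - 3)*(d - 2)*(d - 1)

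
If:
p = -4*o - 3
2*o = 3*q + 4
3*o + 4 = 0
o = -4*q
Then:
No Solution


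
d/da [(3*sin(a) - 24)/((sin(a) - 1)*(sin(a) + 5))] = 3*(16*sin(a) + cos(a)^2 + 26)*cos(a)/((sin(a) - 1)^2*(sin(a) + 5)^2)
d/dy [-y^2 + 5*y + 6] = 5 - 2*y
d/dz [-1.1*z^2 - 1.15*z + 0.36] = -2.2*z - 1.15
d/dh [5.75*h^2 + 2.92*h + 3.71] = 11.5*h + 2.92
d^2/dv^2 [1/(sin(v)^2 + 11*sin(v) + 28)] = (-4*sin(v)^4 - 33*sin(v)^3 - 3*sin(v)^2 + 374*sin(v) + 186)/(sin(v)^2 + 11*sin(v) + 28)^3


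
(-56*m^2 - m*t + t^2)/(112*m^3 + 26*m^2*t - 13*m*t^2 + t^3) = (7*m + t)/(-14*m^2 - 5*m*t + t^2)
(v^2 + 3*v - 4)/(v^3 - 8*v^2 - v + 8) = (v + 4)/(v^2 - 7*v - 8)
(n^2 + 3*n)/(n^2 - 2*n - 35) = n*(n + 3)/(n^2 - 2*n - 35)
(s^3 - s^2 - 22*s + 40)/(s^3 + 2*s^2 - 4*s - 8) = (s^2 + s - 20)/(s^2 + 4*s + 4)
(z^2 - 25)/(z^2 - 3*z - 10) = (z + 5)/(z + 2)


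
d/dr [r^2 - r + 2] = 2*r - 1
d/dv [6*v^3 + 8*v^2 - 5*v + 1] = 18*v^2 + 16*v - 5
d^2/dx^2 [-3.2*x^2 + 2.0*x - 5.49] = -6.40000000000000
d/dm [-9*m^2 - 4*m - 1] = -18*m - 4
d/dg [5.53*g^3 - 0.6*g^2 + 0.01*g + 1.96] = 16.59*g^2 - 1.2*g + 0.01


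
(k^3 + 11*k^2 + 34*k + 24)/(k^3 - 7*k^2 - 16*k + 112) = (k^2 + 7*k + 6)/(k^2 - 11*k + 28)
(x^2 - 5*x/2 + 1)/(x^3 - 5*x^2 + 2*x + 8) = (x - 1/2)/(x^2 - 3*x - 4)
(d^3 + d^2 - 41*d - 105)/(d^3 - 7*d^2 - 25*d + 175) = (d + 3)/(d - 5)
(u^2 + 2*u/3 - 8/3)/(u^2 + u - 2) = (u - 4/3)/(u - 1)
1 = 1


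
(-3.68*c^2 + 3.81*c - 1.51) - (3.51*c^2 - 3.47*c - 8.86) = -7.19*c^2 + 7.28*c + 7.35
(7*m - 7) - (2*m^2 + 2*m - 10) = -2*m^2 + 5*m + 3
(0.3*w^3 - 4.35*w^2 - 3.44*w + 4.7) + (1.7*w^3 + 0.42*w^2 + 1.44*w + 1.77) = 2.0*w^3 - 3.93*w^2 - 2.0*w + 6.47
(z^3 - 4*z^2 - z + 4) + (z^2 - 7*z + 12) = z^3 - 3*z^2 - 8*z + 16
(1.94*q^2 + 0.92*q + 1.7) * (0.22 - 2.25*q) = -4.365*q^3 - 1.6432*q^2 - 3.6226*q + 0.374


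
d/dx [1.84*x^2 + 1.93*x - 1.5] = 3.68*x + 1.93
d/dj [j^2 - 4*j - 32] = 2*j - 4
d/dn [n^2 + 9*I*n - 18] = 2*n + 9*I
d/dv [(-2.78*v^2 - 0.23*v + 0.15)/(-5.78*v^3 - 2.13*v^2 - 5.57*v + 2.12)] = (-16.0684*v^4 - 2.6588*v^3 + 17.5957*v^2 - 11.1482*v + 0.3479)/(33.4084*v^6 + 24.6228*v^5 + 68.9261*v^4 - 0.779*v^3 + 21.9937*v^2 - 23.6168*v + 4.4944)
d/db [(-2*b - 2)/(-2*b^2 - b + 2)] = 2*(2*b^2 + b - (b + 1)*(4*b + 1) - 2)/(2*b^2 + b - 2)^2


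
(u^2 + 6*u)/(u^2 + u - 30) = u/(u - 5)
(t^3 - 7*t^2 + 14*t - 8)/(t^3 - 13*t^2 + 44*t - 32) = (t - 2)/(t - 8)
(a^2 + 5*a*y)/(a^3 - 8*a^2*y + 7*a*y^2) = (a + 5*y)/(a^2 - 8*a*y + 7*y^2)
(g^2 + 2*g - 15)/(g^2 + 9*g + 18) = (g^2 + 2*g - 15)/(g^2 + 9*g + 18)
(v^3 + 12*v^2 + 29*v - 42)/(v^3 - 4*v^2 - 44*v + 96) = (v^2 + 6*v - 7)/(v^2 - 10*v + 16)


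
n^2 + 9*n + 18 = (n + 3)*(n + 6)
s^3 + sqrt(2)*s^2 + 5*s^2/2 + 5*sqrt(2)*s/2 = s*(s + 5/2)*(s + sqrt(2))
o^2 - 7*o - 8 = (o - 8)*(o + 1)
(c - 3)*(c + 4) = c^2 + c - 12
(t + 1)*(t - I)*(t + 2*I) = t^3 + t^2 + I*t^2 + 2*t + I*t + 2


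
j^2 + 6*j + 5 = (j + 1)*(j + 5)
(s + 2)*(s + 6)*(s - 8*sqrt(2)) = s^3 - 8*sqrt(2)*s^2 + 8*s^2 - 64*sqrt(2)*s + 12*s - 96*sqrt(2)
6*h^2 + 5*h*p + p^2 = (2*h + p)*(3*h + p)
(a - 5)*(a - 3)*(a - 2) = a^3 - 10*a^2 + 31*a - 30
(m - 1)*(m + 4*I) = m^2 - m + 4*I*m - 4*I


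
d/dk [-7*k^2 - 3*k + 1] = -14*k - 3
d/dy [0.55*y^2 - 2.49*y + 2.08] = 1.1*y - 2.49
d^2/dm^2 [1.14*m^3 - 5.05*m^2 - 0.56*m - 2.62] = 6.84*m - 10.1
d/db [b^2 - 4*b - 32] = 2*b - 4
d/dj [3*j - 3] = 3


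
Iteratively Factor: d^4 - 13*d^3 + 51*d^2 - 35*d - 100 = (d - 5)*(d^3 - 8*d^2 + 11*d + 20) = (d - 5)*(d + 1)*(d^2 - 9*d + 20) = (d - 5)*(d - 4)*(d + 1)*(d - 5)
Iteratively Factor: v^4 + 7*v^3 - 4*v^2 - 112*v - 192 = (v + 4)*(v^3 + 3*v^2 - 16*v - 48) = (v + 4)^2*(v^2 - v - 12) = (v - 4)*(v + 4)^2*(v + 3)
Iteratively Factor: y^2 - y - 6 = (y - 3)*(y + 2)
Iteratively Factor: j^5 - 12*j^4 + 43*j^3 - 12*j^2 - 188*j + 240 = (j + 2)*(j^4 - 14*j^3 + 71*j^2 - 154*j + 120) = (j - 5)*(j + 2)*(j^3 - 9*j^2 + 26*j - 24) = (j - 5)*(j - 4)*(j + 2)*(j^2 - 5*j + 6) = (j - 5)*(j - 4)*(j - 3)*(j + 2)*(j - 2)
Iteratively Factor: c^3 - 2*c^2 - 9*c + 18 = (c + 3)*(c^2 - 5*c + 6) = (c - 2)*(c + 3)*(c - 3)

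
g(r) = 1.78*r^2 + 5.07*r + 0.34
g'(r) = 3.56*r + 5.07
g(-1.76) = -3.07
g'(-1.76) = -1.20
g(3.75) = 44.38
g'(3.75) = 18.42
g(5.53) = 82.81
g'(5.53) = 24.76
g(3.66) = 42.74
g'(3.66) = 18.10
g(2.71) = 27.15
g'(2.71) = 14.72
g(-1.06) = -3.03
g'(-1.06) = 1.30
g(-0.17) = -0.47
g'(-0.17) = 4.46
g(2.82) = 28.79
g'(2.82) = 15.11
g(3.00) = 31.57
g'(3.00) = 15.75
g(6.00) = 94.84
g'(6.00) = 26.43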